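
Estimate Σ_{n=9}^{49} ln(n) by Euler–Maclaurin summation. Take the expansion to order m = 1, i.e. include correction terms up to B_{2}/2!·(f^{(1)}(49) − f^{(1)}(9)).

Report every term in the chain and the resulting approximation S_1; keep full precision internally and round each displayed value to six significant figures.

S_1 ≈ 133.961

Integral: ∫_9^49 ln(x) dx = 130.924.
Endpoint term: (f(9) + f(49))/2 = (2.19722 + 3.89182)/2 = 3.04452.
So far: 133.969.
k=1: B_{2}/(2)! × [f^{(1)}(49) − f^{(1)}(9)] = 1/12 × (0.0204082 − 0.111111) = -0.00755858.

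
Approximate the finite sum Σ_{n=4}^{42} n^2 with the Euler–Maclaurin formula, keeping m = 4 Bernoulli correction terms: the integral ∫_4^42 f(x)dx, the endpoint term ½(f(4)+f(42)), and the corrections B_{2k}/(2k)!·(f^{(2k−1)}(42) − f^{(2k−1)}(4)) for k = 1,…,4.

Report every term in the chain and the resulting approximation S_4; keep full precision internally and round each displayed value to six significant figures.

S_4 ≈ 25571.0

Integral: ∫_4^42 x^2 dx = 24674.7.
Endpoint term: (f(4) + f(42))/2 = (16.0000 + 1764.00)/2 = 890.000.
Integral + boundary = 25564.7.
Order-1 term: 1/12 · (84.0000 − 8.00000) = 6.33333.
Running total after k=1: 25571.0.
Order-2 term: −1/720 · (0.00000 − 0.00000) = 0.00000.
Running total after k=2: 25571.0.
Order-3 term: 1/30240 · (0.00000 − 0.00000) = 0.00000.
Running total after k=3: 25571.0.
Order-4 term: −1/1209600 · (0.00000 − 0.00000) = 0.00000.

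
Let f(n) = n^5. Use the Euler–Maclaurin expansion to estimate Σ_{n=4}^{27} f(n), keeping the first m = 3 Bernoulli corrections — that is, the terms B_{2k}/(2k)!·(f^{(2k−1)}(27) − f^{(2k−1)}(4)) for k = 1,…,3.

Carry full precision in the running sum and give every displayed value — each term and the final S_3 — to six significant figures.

S_3 ≈ 7.19656e+07

The integral term ∫_4^27 x^5 dx = 6.45694e+07.
Endpoint term: (f(4) + f(27))/2 = (1024.00 + 1.43489e+07)/2 = 7.17497e+06.
Running total after boundary: 7.17444e+07.
k=1: B_{2}/(2)! × [f^{(1)}(27) − f^{(1)}(4)] = 1/12 × (2.65720e+06 − 1280.00) = 221327.
Partial sum through k=1: 7.19657e+07.
k=2: B_{4}/(4)! × [f^{(3)}(27) − f^{(3)}(4)] = −1/720 × (43740.0 − 960.000) = -59.4167.
Partial sum through k=2: 7.19656e+07.
k=3: B_{6}/(6)! × [f^{(5)}(27) − f^{(5)}(4)] = 1/30240 × (120.000 − 120.000) = 0.00000.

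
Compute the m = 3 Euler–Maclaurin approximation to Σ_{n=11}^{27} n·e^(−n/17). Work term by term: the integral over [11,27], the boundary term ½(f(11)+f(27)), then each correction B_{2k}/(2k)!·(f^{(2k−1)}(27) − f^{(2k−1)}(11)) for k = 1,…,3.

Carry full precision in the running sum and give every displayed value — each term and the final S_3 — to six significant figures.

S_3 ≈ 102.032

The integral term ∫_11^27 x·e^(−x/17) dx = 96.4200.
Boundary: ½(f(11) + f(27)) = ½(5.75942 + 5.51572) = 5.63757.
Integral + boundary = 102.058.
Correction k=1: B_{2}/2! · (f^{(1)}(27) − f^{(1)}(11)) = 1/12 · (-0.120168 − 0.184794) = -0.0254135.
Running total after k=1: 102.032.
Correction k=2: B_{4}/4! · (f^{(3)}(27) − f^{(3)}(11)) = −1/720 · (0.000997936 − 0.00426284) = 4.53459e-06.
Running total after k=2: 102.032.
Correction k=3: B_{6}/6! · (f^{(5)}(27) − f^{(5)}(11)) = 1/30240 · (8.34491e-06 − 2.72881e-05) = -6.26428e-10.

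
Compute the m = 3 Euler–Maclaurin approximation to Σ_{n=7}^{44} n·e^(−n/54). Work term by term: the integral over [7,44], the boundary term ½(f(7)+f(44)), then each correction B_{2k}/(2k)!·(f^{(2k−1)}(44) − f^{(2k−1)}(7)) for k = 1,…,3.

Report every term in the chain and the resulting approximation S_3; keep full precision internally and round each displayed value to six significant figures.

∫_7^44 x·e^(−x/54) dx evaluates to 550.637.
½[f(7) + f(44)] = ½[6.14894 + 19.4797] = 12.8143.
Running total after boundary: 563.451.
Correction k=1: B_{2}/2! · (f^{(1)}(44) − f^{(1)}(7)) = 1/12 · (0.0819854 − 0.764551) = -0.0568805.
Running total after k=1: 563.394.
Correction k=2: B_{4}/4! · (f^{(3)}(44) − f^{(3)}(7)) = −1/720 · (0.000331765 − 0.000864675) = 7.40152e-07.
Running total after k=2: 563.394.
Correction k=3: B_{6}/6! · (f^{(5)}(44) − f^{(5)}(7)) = 1/30240 · (2.17906e-07 − 5.03141e-07) = -9.43235e-12.

S_3 ≈ 563.394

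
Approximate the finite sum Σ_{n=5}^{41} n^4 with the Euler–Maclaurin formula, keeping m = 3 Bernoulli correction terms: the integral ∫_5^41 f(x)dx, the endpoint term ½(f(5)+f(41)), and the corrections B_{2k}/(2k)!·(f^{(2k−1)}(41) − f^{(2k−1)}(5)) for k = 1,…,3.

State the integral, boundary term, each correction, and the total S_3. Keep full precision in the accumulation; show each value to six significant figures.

S_3 ≈ 2.46067e+07

The integral term ∫_5^41 x^4 dx = 2.31706e+07.
Endpoint term: (f(5) + f(41))/2 = (625.000 + 2.82576e+06)/2 = 1.41319e+06.
So far: 2.45838e+07.
k=1: B_{2}/(2)! × [f^{(1)}(41) − f^{(1)}(5)] = 1/12 × (275684 − 500.000) = 22932.0.
Partial sum through k=1: 2.46067e+07.
k=2: B_{4}/(4)! × [f^{(3)}(41) − f^{(3)}(5)] = −1/720 × (984.000 − 120.000) = -1.20000.
Partial sum through k=2: 2.46067e+07.
k=3: B_{6}/(6)! × [f^{(5)}(41) − f^{(5)}(5)] = 1/30240 × (0.00000 − 0.00000) = 0.00000.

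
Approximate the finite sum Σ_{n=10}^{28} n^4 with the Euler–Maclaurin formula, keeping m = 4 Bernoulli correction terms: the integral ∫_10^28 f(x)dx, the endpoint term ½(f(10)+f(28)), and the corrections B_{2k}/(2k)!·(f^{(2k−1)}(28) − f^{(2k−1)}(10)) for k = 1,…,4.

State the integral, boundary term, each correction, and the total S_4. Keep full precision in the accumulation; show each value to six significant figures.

S_4 ≈ 3.74138e+06

The integral term ∫_10^28 x^4 dx = 3.42207e+06.
Endpoint term: (f(10) + f(28))/2 = (10000.0 + 614656)/2 = 312328.
Running total after boundary: 3.73440e+06.
Correction k=1: B_{2}/2! · (f^{(1)}(28) − f^{(1)}(10)) = 1/12 · (87808.0 − 4000.00) = 6984.00.
Partial sum through k=1: 3.74139e+06.
Correction k=2: B_{4}/4! · (f^{(3)}(28) − f^{(3)}(10)) = −1/720 · (672.000 − 240.000) = -0.600000.
Partial sum through k=2: 3.74138e+06.
Correction k=3: B_{6}/6! · (f^{(5)}(28) − f^{(5)}(10)) = 1/30240 · (0.00000 − 0.00000) = 0.00000.
Partial sum through k=3: 3.74138e+06.
Correction k=4: B_{8}/8! · (f^{(7)}(28) − f^{(7)}(10)) = −1/1209600 · (0.00000 − 0.00000) = 0.00000.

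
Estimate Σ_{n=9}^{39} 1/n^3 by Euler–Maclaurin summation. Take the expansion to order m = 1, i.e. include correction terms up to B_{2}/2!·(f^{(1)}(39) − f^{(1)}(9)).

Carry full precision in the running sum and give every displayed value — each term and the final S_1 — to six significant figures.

S_1 ≈ 0.00657640

∫_9^39 1/x^3 dx evaluates to 0.00584411.
Endpoint term: (f(9) + f(39))/2 = (0.00137174 + 1.68580e-05)/2 = 0.000694300.
Running total after boundary: 0.00653841.
Correction k=1: B_{2}/2! · (f^{(1)}(39) − f^{(1)}(9)) = 1/12 · (-1.29677e-06 − (-0.000457247)) = 3.79959e-05.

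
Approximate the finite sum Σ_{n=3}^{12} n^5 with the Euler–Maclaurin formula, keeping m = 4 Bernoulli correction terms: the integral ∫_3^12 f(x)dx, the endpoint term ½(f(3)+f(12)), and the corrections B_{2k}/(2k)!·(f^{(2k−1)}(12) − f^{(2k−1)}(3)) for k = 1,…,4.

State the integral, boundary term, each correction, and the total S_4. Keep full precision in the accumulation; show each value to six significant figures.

The integral term ∫_3^12 x^5 dx = 497542.
Endpoint term: (f(3) + f(12))/2 = (243.000 + 248832)/2 = 124538.
Running total after boundary: 622080.
Correction k=1: B_{2}/2! · (f^{(1)}(12) − f^{(1)}(3)) = 1/12 · (103680 − 405.000) = 8606.25.
Partial sum through k=1: 630686.
Correction k=2: B_{4}/4! · (f^{(3)}(12) − f^{(3)}(3)) = −1/720 · (8640.00 − 540.000) = -11.2500.
Partial sum through k=2: 630675.
Correction k=3: B_{6}/6! · (f^{(5)}(12) − f^{(5)}(3)) = 1/30240 · (120.000 − 120.000) = 0.00000.
Partial sum through k=3: 630675.
Correction k=4: B_{8}/8! · (f^{(7)}(12) − f^{(7)}(3)) = −1/1209600 · (0.00000 − 0.00000) = 0.00000.

S_4 ≈ 630675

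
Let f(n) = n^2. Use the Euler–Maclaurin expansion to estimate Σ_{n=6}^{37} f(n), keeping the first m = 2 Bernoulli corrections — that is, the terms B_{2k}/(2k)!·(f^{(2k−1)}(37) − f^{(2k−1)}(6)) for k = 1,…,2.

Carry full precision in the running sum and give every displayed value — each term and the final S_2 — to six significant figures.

∫_6^37 x^2 dx evaluates to 16812.3.
½[f(6) + f(37)] = ½[36.0000 + 1369.00] = 702.500.
So far: 17514.8.
Correction k=1: B_{2}/2! · (f^{(1)}(37) − f^{(1)}(6)) = 1/12 · (74.0000 − 12.0000) = 5.16667.
After k=1: 17520.0.
Correction k=2: B_{4}/4! · (f^{(3)}(37) − f^{(3)}(6)) = −1/720 · (0.00000 − 0.00000) = 0.00000.

S_2 ≈ 17520.0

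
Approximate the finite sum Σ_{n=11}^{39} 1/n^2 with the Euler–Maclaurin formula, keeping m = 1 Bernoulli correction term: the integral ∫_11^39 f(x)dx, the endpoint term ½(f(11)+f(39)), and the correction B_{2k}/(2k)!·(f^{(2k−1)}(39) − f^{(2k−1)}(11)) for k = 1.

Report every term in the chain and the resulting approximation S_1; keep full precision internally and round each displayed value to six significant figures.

S_1 ≈ 0.0698514

∫_11^39 1/x^2 dx evaluates to 0.0652681.
½[f(11) + f(39)] = ½[0.00826446 + 0.000657462] = 0.00446096.
Running total after boundary: 0.0697290.
Correction k=1: B_{2}/2! · (f^{(1)}(39) − f^{(1)}(11)) = 1/12 · (-3.37160e-05 − (-0.00150263)) = 0.000122409.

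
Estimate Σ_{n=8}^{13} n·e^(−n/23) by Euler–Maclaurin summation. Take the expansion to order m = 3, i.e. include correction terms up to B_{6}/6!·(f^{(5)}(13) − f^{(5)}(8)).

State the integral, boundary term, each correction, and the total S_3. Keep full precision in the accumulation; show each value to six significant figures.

∫_8^13 x·e^(−x/23) dx evaluates to 33.0362.
½[f(8) + f(13)] = ½[5.64977 + 7.38708] = 6.51842.
Integral + boundary = 39.5546.
Order-1 term: 1/12 · (0.247059 − 0.460579) = -0.0177933.
After k=1: 39.5368.
Order-2 term: −1/720 · (0.00261537 − 0.00354069) = 1.28516e-06.
After k=2: 39.5368.
Order-3 term: 1/30240 · (9.00513e-06 − 1.17405e-05) = -9.04544e-11.

S_3 ≈ 39.5368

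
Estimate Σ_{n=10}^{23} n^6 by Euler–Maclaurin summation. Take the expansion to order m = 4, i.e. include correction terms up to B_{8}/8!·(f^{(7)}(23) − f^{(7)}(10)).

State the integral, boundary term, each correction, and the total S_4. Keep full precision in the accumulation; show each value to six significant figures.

S_4 ≈ 5.62659e+08

The integral term ∫_10^23 x^6 dx = 4.84975e+08.
Endpoint term: (f(10) + f(23))/2 = (1.00000e+06 + 1.48036e+08)/2 = 7.45179e+07.
So far: 5.59493e+08.
Correction k=1: B_{2}/2! · (f^{(1)}(23) − f^{(1)}(10)) = 1/12 · (3.86181e+07 − 600000) = 3.16817e+06.
Running total after k=1: 5.62661e+08.
Correction k=2: B_{4}/4! · (f^{(3)}(23) − f^{(3)}(10)) = −1/720 · (1.46004e+06 − 120000) = -1861.17.
Running total after k=2: 5.62659e+08.
Correction k=3: B_{6}/6! · (f^{(5)}(23) − f^{(5)}(10)) = 1/30240 · (16560.0 − 7200.00) = 0.309524.
Running total after k=3: 5.62659e+08.
Correction k=4: B_{8}/8! · (f^{(7)}(23) − f^{(7)}(10)) = −1/1209600 · (0.00000 − 0.00000) = 0.00000.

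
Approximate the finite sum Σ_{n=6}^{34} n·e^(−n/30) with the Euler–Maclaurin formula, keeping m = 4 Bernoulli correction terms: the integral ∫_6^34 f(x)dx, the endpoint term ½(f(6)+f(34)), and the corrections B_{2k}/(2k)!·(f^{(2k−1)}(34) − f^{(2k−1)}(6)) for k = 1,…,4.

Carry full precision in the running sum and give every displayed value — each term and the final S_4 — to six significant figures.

The integral term ∫_6^34 x·e^(−x/30) dx = 266.069.
Endpoint term: (f(6) + f(34))/2 = (4.91238 + 10.9466)/2 = 7.92948.
Integral + boundary = 273.999.
Order-1 term: 1/12 · (-0.0429278 − 0.654985) = -0.0581594.
Running total after k=1: 273.941.
Order-2 term: −1/720 · (0.000667765 − 0.00254716) = 2.61027e-06.
Running total after k=2: 273.941.
Order-3 term: 1/30240 · (1.53692e-06 − 4.85174e-06) = -1.09617e-10.
Running total after k=3: 273.941.
Order-4 term: −1/1209600 · (2.59098e-09 − 7.63699e-09) = 4.17164e-15.

S_4 ≈ 273.941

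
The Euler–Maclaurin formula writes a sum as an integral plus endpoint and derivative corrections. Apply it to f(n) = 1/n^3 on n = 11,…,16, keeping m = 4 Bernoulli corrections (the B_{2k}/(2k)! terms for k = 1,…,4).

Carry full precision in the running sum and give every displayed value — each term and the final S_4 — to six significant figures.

S_4 ≈ 0.00269005

∫_11^16 1/x^3 dx evaluates to 0.00217911.
Endpoint term: (f(11) + f(16))/2 = (0.000751315 + 0.000244141)/2 = 0.000497728.
So far: 0.00267683.
Order-1 term: 1/12 · (-4.57764e-05 − (-0.000204904)) = 1.32606e-05.
After k=1: 0.00269009.
Order-2 term: −1/720 · (-3.57628e-06 − (-3.38684e-05)) = -4.20724e-08.
After k=2: 0.00269005.
Order-3 term: 1/30240 · (-5.86733e-07 − (-1.17560e-05)) = 3.69354e-10.
After k=3: 0.00269005.
Order-4 term: −1/1209600 · (-1.65019e-07 − (-6.99530e-06)) = -5.64673e-12.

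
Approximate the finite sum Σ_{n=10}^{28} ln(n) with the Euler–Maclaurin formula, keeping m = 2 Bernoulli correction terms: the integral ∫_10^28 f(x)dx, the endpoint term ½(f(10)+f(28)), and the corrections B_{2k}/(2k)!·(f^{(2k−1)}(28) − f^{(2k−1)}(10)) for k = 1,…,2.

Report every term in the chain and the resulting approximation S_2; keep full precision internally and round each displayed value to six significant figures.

S_2 ≈ 55.0879

The integral term ∫_10^28 ln(x) dx = 52.2759.
½[f(10) + f(28)] = ½[2.30259 + 3.33220] = 2.81739.
So far: 55.0933.
k=1: B_{2}/(2)! × [f^{(1)}(28) − f^{(1)}(10)] = 1/12 × (0.0357143 − 0.100000) = -0.00535714.
After k=1: 55.0879.
k=2: B_{4}/(4)! × [f^{(3)}(28) − f^{(3)}(10)] = −1/720 × (9.11079e-05 − 0.00200000) = 2.65124e-06.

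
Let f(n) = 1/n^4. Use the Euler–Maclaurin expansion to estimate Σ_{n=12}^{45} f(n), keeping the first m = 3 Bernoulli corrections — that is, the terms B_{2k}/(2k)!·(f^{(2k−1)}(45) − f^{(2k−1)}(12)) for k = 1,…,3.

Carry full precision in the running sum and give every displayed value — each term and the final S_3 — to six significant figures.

The integral term ∫_12^45 1/x^4 dx = 0.000189243.
Endpoint term: (f(12) + f(45))/2 = (4.82253e-05 + 2.43865e-07)/2 = 2.42346e-05.
Running total after boundary: 0.000213478.
Order-1 term: 1/12 · (-2.16769e-08 − (-1.60751e-05)) = 1.33779e-06.
Partial sum through k=1: 0.000214816.
Order-2 term: −1/720 · (-3.21139e-10 − (-3.34898e-06)) = -4.65091e-09.
Partial sum through k=2: 0.000214811.
Order-3 term: 1/30240 · (-8.88089e-12 − (-1.30238e-06)) = 4.30679e-11.

S_3 ≈ 0.000214811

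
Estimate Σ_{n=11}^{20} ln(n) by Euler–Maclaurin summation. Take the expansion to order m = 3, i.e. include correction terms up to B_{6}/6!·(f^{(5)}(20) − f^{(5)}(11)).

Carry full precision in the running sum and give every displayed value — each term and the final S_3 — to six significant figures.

∫_11^20 ln(x) dx evaluates to 24.5378.
Boundary: ½(f(11) + f(20)) = ½(2.39790 + 2.99573) = 2.69681.
Running total after boundary: 27.2346.
Order-1 term: 1/12 · (0.0500000 − 0.0909091) = -0.00340909.
After k=1: 27.2312.
Order-2 term: −1/720 · (0.000250000 − 0.00150263) = 1.73976e-06.
After k=2: 27.2312.
Order-3 term: 1/30240 · (7.50000e-06 − 0.000149021) = -4.67993e-09.

S_3 ≈ 27.2312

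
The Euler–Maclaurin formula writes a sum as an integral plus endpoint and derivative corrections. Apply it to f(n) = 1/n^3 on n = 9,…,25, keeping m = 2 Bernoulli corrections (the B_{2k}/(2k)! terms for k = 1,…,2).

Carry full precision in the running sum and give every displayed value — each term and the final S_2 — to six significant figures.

∫_9^25 1/x^3 dx evaluates to 0.00537284.
Endpoint term: (f(9) + f(25))/2 = (0.00137174 + 6.40000e-05)/2 = 0.000717871.
Integral + boundary = 0.00609071.
Correction k=1: B_{2}/2! · (f^{(1)}(25) − f^{(1)}(9)) = 1/12 · (-7.68000e-06 − (-0.000457247)) = 3.74639e-05.
Running total after k=1: 0.00612817.
Correction k=2: B_{4}/4! · (f^{(3)}(25) − f^{(3)}(9)) = −1/720 · (-2.45760e-07 − (-0.000112901)) = -1.56465e-07.

S_2 ≈ 0.00612802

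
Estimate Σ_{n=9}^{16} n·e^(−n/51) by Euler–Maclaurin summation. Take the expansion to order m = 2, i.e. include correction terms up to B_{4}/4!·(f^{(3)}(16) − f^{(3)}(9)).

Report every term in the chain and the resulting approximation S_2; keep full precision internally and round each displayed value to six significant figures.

S_2 ≈ 77.6969

Integral: ∫_9^16 x·e^(−x/51) dx = 68.0949.
½[f(9) + f(16)] = ½[7.54401 + 11.6915] = 9.61776.
So far: 77.7126.
k=1: B_{2}/(2)! × [f^{(1)}(16) − f^{(1)}(9)] = 1/12 × (0.501474 − 0.690302) = -0.0157356.
Partial sum through k=1: 77.6969.
k=2: B_{4}/(4)! × [f^{(3)}(16) − f^{(3)}(9)] = −1/720 × (0.000754676 − 0.000909938) = 2.15641e-07.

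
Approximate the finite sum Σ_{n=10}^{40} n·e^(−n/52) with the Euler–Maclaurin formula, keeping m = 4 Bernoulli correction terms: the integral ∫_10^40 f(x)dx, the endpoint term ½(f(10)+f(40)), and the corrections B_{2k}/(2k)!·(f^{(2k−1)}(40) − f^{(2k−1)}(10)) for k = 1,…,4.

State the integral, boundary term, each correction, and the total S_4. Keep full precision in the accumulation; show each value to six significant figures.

S_4 ≈ 456.558

Integral: ∫_10^40 x·e^(−x/52) dx = 443.212.
½[f(10) + f(40)] = ½[8.25053 + 18.5348] = 13.3927.
Running total after boundary: 456.604.
k=1: B_{2}/(2)! × [f^{(1)}(40) − f^{(1)}(10)] = 1/12 × (0.106931 − 0.666389) = -0.0466215.
Partial sum through k=1: 456.558.
k=2: B_{4}/(4)! × [f^{(3)}(40) − f^{(3)}(10)] = −1/720 × (0.000382274 − 0.000856692) = 6.58913e-07.
Partial sum through k=2: 456.558.
k=3: B_{6}/(6)! × [f^{(5)}(40) − f^{(5)}(10)] = 1/30240 × (2.68123e-07 − 5.42507e-07) = -9.07355e-12.
Partial sum through k=3: 456.558.
k=4: B_{8}/(8)! × [f^{(7)}(40) − f^{(7)}(10)] = −1/1209600 × (1.46032e-10 − 2.84094e-10) = 1.14138e-16.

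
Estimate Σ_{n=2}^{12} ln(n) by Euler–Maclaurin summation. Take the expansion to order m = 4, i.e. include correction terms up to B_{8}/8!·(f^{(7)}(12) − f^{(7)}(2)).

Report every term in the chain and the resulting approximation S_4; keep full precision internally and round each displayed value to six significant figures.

S_4 ≈ 19.9872

∫_2^12 ln(x) dx evaluates to 18.4326.
Boundary: ½(f(2) + f(12)) = ½(0.693147 + 2.48491) = 1.58903.
Running total after boundary: 20.0216.
Correction k=1: B_{2}/2! · (f^{(1)}(12) − f^{(1)}(2)) = 1/12 · (0.0833333 − 0.500000) = -0.0347222.
Partial sum through k=1: 19.9869.
Correction k=2: B_{4}/4! · (f^{(3)}(12) − f^{(3)}(2)) = −1/720 · (0.00115741 − 0.250000) = 0.000345615.
Partial sum through k=2: 19.9872.
Correction k=3: B_{6}/6! · (f^{(5)}(12) − f^{(5)}(2)) = 1/30240 · (9.64506e-05 − 0.750000) = -2.47984e-05.
Partial sum through k=3: 19.9872.
Correction k=4: B_{8}/8! · (f^{(7)}(12) − f^{(7)}(2)) = −1/1209600 · (2.00939e-05 − 5.62500) = 4.65028e-06.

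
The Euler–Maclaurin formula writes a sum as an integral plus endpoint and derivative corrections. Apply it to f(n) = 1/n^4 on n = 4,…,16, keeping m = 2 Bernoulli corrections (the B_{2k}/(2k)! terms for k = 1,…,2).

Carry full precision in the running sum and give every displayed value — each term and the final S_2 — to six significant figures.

The integral term ∫_4^16 1/x^4 dx = 0.00512695.
Boundary: ½(f(4) + f(16)) = ½(0.00390625 + 1.52588e-05) = 0.00196075.
Running total after boundary: 0.00708771.
Order-1 term: 1/12 · (-3.81470e-06 − (-0.00390625)) = 0.000325203.
Partial sum through k=1: 0.00741291.
Order-2 term: −1/720 · (-4.47035e-07 − (-0.00732422)) = -1.01719e-05.

S_2 ≈ 0.00740274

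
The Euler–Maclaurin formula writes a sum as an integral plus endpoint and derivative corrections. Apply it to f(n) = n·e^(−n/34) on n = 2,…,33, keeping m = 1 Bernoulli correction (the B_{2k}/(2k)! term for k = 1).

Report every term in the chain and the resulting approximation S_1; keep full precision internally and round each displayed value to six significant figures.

S_1 ≈ 298.154

Integral: ∫_2^33 x·e^(−x/34) dx = 291.033.
Boundary: ½(f(2) + f(33)) = ½(1.88575 + 12.5024) = 7.19407.
Running total after boundary: 298.227.
Order-1 term: 1/12 · (0.0111429 − 0.887410) = -0.0730223.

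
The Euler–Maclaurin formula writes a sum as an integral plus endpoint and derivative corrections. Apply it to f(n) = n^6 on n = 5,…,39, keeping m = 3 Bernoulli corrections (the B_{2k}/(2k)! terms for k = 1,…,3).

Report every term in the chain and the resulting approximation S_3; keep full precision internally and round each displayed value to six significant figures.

S_3 ≈ 2.14089e+10

The integral term ∫_5^39 x^6 dx = 1.96044e+10.
Endpoint term: (f(5) + f(39))/2 = (15625.0 + 3.51874e+09)/2 = 1.75938e+09.
Integral + boundary = 2.13638e+10.
k=1: B_{2}/(2)! × [f^{(1)}(39) − f^{(1)}(5)] = 1/12 × (5.41345e+08 − 18750.0) = 4.51105e+07.
Partial sum through k=1: 2.14089e+10.
k=2: B_{4}/(4)! × [f^{(3)}(39) − f^{(3)}(5)] = −1/720 × (7.11828e+06 − 15000.0) = -9865.67.
Partial sum through k=2: 2.14089e+10.
k=3: B_{6}/(6)! × [f^{(5)}(39) − f^{(5)}(5)] = 1/30240 × (28080.0 − 3600.00) = 0.809524.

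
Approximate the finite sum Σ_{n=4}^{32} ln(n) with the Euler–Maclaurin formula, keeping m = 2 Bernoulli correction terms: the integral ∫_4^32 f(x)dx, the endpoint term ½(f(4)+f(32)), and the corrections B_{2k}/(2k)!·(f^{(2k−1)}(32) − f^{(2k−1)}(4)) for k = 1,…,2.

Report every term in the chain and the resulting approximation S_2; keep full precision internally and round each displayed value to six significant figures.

S_2 ≈ 79.7662

Integral: ∫_4^32 ln(x) dx = 77.3584.
Boundary: ½(f(4) + f(32)) = ½(1.38629 + 3.46574) = 2.42602.
So far: 79.7844.
k=1: B_{2}/(2)! × [f^{(1)}(32) − f^{(1)}(4)] = 1/12 × (0.0312500 − 0.250000) = -0.0182292.
Running total after k=1: 79.7662.
k=2: B_{4}/(4)! × [f^{(3)}(32) − f^{(3)}(4)] = −1/720 × (6.10352e-05 − 0.0312500) = 4.33180e-05.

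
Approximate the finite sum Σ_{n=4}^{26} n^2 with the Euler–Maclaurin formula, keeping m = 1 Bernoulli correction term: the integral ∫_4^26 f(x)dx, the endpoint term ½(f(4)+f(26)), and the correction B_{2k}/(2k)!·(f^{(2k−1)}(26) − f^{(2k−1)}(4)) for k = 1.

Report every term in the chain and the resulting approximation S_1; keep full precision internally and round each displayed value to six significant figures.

S_1 ≈ 6187.00

The integral term ∫_4^26 x^2 dx = 5837.33.
Boundary: ½(f(4) + f(26)) = ½(16.0000 + 676.000) = 346.000.
Running total after boundary: 6183.33.
Order-1 term: 1/12 · (52.0000 − 8.00000) = 3.66667.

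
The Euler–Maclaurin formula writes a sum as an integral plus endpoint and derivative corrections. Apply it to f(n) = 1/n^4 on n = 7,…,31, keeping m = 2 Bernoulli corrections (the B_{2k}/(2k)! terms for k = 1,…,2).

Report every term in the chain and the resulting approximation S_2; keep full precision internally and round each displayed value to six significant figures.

S_2 ≈ 0.00118904

The integral term ∫_7^31 1/x^4 dx = 0.000960628.
½[f(7) + f(31)] = ½[0.000416493 + 1.08281e-06] = 0.000208788.
Integral + boundary = 0.00116942.
Correction k=1: B_{2}/2! · (f^{(1)}(31) − f^{(1)}(7)) = 1/12 · (-1.39718e-07 − (-0.000237996)) = 1.98214e-05.
Running total after k=1: 0.00118924.
Correction k=2: B_{4}/4! · (f^{(3)}(31) − f^{(3)}(7)) = −1/720 · (-4.36164e-09 − (-0.000145712)) = -2.02372e-07.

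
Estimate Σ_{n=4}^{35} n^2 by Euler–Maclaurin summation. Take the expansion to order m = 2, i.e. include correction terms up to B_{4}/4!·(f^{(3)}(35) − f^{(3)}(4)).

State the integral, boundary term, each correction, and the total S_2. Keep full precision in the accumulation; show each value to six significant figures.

∫_4^35 x^2 dx evaluates to 14270.3.
Boundary: ½(f(4) + f(35)) = ½(16.0000 + 1225.00) = 620.500.
Running total after boundary: 14890.8.
Order-1 term: 1/12 · (70.0000 − 8.00000) = 5.16667.
Running total after k=1: 14896.0.
Order-2 term: −1/720 · (0.00000 − 0.00000) = 0.00000.

S_2 ≈ 14896.0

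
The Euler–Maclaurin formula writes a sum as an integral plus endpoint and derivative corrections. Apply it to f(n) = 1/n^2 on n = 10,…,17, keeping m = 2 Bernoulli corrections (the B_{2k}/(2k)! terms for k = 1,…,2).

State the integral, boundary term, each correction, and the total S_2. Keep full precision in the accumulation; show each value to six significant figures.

∫_10^17 1/x^2 dx evaluates to 0.0411765.
½[f(10) + f(17)] = ½[0.0100000 + 0.00346021] = 0.00673010.
Integral + boundary = 0.0479066.
k=1: B_{2}/(2)! × [f^{(1)}(17) − f^{(1)}(10)] = 1/12 × (-0.000407083 − (-0.00200000)) = 0.000132743.
Partial sum through k=1: 0.0480393.
k=2: B_{4}/(4)! × [f^{(3)}(17) − f^{(3)}(10)] = −1/720 × (-1.69031e-05 − (-0.000240000)) = -3.09857e-07.

S_2 ≈ 0.0480390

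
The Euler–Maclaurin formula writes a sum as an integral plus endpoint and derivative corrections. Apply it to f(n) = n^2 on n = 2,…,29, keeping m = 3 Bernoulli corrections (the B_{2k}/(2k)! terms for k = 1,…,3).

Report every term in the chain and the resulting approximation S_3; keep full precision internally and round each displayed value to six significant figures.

∫_2^29 x^2 dx evaluates to 8127.00.
Endpoint term: (f(2) + f(29))/2 = (4.00000 + 841.000)/2 = 422.500.
Running total after boundary: 8549.50.
k=1: B_{2}/(2)! × [f^{(1)}(29) − f^{(1)}(2)] = 1/12 × (58.0000 − 4.00000) = 4.50000.
Running total after k=1: 8554.00.
k=2: B_{4}/(4)! × [f^{(3)}(29) − f^{(3)}(2)] = −1/720 × (0.00000 − 0.00000) = 0.00000.
Running total after k=2: 8554.00.
k=3: B_{6}/(6)! × [f^{(5)}(29) − f^{(5)}(2)] = 1/30240 × (0.00000 − 0.00000) = 0.00000.

S_3 ≈ 8554.00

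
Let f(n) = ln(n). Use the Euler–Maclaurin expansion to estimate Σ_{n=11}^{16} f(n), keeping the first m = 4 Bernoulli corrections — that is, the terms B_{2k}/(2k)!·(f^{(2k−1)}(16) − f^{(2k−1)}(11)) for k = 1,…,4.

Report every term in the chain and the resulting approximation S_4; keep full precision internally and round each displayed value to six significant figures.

S_4 ≈ 15.5674

Integral: ∫_11^16 ln(x) dx = 12.9846.
½[f(11) + f(16)] = ½[2.39790 + 2.77259] = 2.58524.
Integral + boundary = 15.5698.
Correction k=1: B_{2}/2! · (f^{(1)}(16) − f^{(1)}(11)) = 1/12 · (0.0625000 − 0.0909091) = -0.00236742.
After k=1: 15.5674.
Correction k=2: B_{4}/4! · (f^{(3)}(16) − f^{(3)}(11)) = −1/720 · (0.000488281 − 0.00150263) = 1.40882e-06.
After k=2: 15.5674.
Correction k=3: B_{6}/6! · (f^{(5)}(16) − f^{(5)}(11)) = 1/30240 · (2.28882e-05 − 0.000149021) = -4.17106e-09.
After k=3: 15.5674.
Correction k=4: B_{8}/8! · (f^{(7)}(16) − f^{(7)}(11)) = −1/1209600 · (2.68221e-06 − 3.69474e-05) = 2.83277e-11.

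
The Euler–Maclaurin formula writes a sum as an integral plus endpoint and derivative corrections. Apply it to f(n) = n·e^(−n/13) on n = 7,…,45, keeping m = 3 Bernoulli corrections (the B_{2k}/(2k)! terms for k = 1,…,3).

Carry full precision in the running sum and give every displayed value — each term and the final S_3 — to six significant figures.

S_3 ≈ 130.806

Integral: ∫_7^45 x·e^(−x/13) dx = 128.086.
½[f(7) + f(45)] = ½[4.08552 + 1.41217] = 2.74884.
So far: 130.835.
Order-1 term: 1/12 · (-0.0772466 − 0.269375) = -0.0288851.
Running total after k=1: 130.806.
Order-2 term: −1/720 · (-8.57026e-05 − 0.00850098) = 1.19259e-05.
Running total after k=2: 130.806.
Order-3 term: 1/30240 · (1.69039e-06 − 9.11718e-05) = -2.95904e-09.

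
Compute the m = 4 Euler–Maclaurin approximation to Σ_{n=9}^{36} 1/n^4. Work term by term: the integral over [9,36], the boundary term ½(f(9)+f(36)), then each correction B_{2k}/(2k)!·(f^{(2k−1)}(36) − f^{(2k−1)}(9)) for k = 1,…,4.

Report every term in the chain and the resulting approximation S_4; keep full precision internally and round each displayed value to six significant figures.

Integral: ∫_9^36 1/x^4 dx = 0.000450103.
Endpoint term: (f(9) + f(36))/2 = (0.000152416 + 5.95374e-07)/2 = 7.65056e-05.
Running total after boundary: 0.000526608.
Correction k=1: B_{2}/2! · (f^{(1)}(36) − f^{(1)}(9)) = 1/12 · (-6.61527e-08 − (-6.77404e-05)) = 5.63952e-06.
After k=1: 0.000532248.
Correction k=2: B_{4}/4! · (f^{(3)}(36) − f^{(3)}(9)) = −1/720 · (-1.53131e-09 − (-2.50890e-05)) = -3.48437e-08.
After k=2: 0.000532213.
Correction k=3: B_{6}/6! · (f^{(5)}(36) − f^{(5)}(9)) = 1/30240 · (-6.61678e-11 − (-1.73455e-05)) = 5.73592e-10.
After k=3: 0.000532214.
Correction k=4: B_{8}/8! · (f^{(7)}(36) − f^{(7)}(9)) = −1/1209600 · (-4.59499e-12 − (-1.92728e-05)) = -1.59332e-11.

S_4 ≈ 0.000532214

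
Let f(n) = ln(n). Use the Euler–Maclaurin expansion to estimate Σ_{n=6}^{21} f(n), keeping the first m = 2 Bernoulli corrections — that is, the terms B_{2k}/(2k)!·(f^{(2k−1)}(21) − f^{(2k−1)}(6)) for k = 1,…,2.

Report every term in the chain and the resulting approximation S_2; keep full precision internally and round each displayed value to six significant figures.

S_2 ≈ 40.5926

Integral: ∫_6^21 ln(x) dx = 38.1844.
Endpoint term: (f(6) + f(21))/2 = (1.79176 + 3.04452)/2 = 2.41814.
Running total after boundary: 40.6026.
k=1: B_{2}/(2)! × [f^{(1)}(21) − f^{(1)}(6)] = 1/12 × (0.0476190 − 0.166667) = -0.00992063.
Partial sum through k=1: 40.5926.
k=2: B_{4}/(4)! × [f^{(3)}(21) − f^{(3)}(6)] = −1/720 × (0.000215959 − 0.00925926) = 1.25601e-05.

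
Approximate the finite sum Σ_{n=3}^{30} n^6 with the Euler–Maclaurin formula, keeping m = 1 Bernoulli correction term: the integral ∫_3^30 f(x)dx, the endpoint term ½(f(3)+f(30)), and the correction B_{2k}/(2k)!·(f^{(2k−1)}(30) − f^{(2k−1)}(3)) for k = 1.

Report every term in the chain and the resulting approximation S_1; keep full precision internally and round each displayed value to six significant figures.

The integral term ∫_3^30 x^6 dx = 3.12429e+09.
Boundary: ½(f(3) + f(30)) = ½(729.000 + 7.29000e+08) = 3.64500e+08.
So far: 3.48879e+09.
Correction k=1: B_{2}/2! · (f^{(1)}(30) − f^{(1)}(3)) = 1/12 · (1.45800e+08 − 1458.00) = 1.21499e+07.

S_1 ≈ 3.50094e+09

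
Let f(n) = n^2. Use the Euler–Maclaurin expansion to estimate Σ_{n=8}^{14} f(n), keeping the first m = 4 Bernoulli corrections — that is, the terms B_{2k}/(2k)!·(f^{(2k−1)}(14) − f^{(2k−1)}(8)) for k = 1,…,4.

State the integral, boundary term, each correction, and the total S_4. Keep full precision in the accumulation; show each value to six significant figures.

S_4 ≈ 875.000

The integral term ∫_8^14 x^2 dx = 744.000.
Boundary: ½(f(8) + f(14)) = ½(64.0000 + 196.000) = 130.000.
Running total after boundary: 874.000.
Correction k=1: B_{2}/2! · (f^{(1)}(14) − f^{(1)}(8)) = 1/12 · (28.0000 − 16.0000) = 1.00000.
After k=1: 875.000.
Correction k=2: B_{4}/4! · (f^{(3)}(14) − f^{(3)}(8)) = −1/720 · (0.00000 − 0.00000) = 0.00000.
After k=2: 875.000.
Correction k=3: B_{6}/6! · (f^{(5)}(14) − f^{(5)}(8)) = 1/30240 · (0.00000 − 0.00000) = 0.00000.
After k=3: 875.000.
Correction k=4: B_{8}/8! · (f^{(7)}(14) − f^{(7)}(8)) = −1/1209600 · (0.00000 − 0.00000) = 0.00000.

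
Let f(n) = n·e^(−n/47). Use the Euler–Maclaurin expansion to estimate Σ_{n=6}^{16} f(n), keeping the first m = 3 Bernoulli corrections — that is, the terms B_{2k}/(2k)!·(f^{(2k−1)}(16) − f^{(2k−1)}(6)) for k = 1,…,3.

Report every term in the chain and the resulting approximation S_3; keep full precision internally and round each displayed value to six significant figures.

S_3 ≈ 94.1130

Integral: ∫_6^16 x·e^(−x/47) dx = 85.8057.
½[f(6) + f(16)] = ½[5.28092 + 11.3835] = 8.33220.
Integral + boundary = 94.1379.
Order-1 term: 1/12 · (0.469266 − 0.767793) = -0.0248773.
After k=1: 94.1130.
Order-2 term: −1/720 · (0.000856587 − 0.00114445) = 3.99815e-07.
After k=2: 94.1130.
Order-3 term: 1/30240 · (6.79376e-07 − 8.78829e-07) = -6.59568e-12.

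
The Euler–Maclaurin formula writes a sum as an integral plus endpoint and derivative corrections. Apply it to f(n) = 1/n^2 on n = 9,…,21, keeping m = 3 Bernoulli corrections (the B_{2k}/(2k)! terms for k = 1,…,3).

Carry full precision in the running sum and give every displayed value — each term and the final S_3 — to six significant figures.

The integral term ∫_9^21 1/x^2 dx = 0.0634921.
Boundary: ½(f(9) + f(21)) = ½(0.0123457 + 0.00226757) = 0.00730663.
So far: 0.0707987.
Correction k=1: B_{2}/2! · (f^{(1)}(21) − f^{(1)}(9)) = 1/12 · (-0.000215959 − (-0.00274348)) = 0.000210627.
Running total after k=1: 0.0710093.
Correction k=2: B_{4}/4! · (f^{(3)}(21) − f^{(3)}(9)) = −1/720 · (-5.87645e-06 − (-0.000406442)) = -5.56341e-07.
Running total after k=2: 0.0710088.
Correction k=3: B_{6}/6! · (f^{(5)}(21) − f^{(5)}(9)) = 1/30240 · (-3.99758e-07 − (-0.000150534)) = 4.96476e-09.

S_3 ≈ 0.0710088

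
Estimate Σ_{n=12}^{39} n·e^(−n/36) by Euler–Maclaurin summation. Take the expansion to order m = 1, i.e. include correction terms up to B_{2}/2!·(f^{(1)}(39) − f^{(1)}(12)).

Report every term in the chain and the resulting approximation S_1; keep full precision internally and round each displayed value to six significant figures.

S_1 ≈ 335.167

∫_12^39 x·e^(−x/36) dx evaluates to 324.309.
½[f(12) + f(39)] = ½[8.59838 + 13.2002] = 10.8993.
Running total after boundary: 335.209.
k=1: B_{2}/(2)! × [f^{(1)}(39) − f^{(1)}(12)] = 1/12 × (-0.0282055 − 0.477688) = -0.0421577.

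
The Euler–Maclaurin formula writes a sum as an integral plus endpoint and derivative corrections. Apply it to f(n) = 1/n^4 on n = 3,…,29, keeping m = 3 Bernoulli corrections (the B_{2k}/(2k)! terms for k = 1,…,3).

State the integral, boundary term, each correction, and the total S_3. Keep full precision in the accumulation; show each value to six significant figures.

Integral: ∫_3^29 1/x^4 dx = 0.0123320.
½[f(3) + f(29)] = ½[0.0123457 + 1.41387e-06] = 0.00617355.
Running total after boundary: 0.0185056.
k=1: B_{2}/(2)! × [f^{(1)}(29) − f^{(1)}(3)] = 1/12 × (-1.95016e-07 − (-0.0164609)) = 0.00137173.
Running total after k=1: 0.0198773.
k=2: B_{4}/(4)! × [f^{(3)}(29) − f^{(3)}(3)] = −1/720 × (-6.95657e-09 − (-0.0548697)) = -7.62079e-05.
Running total after k=2: 0.0198011.
k=3: B_{6}/(6)! × [f^{(5)}(29) − f^{(5)}(3)] = 1/30240 × (-4.63220e-10 − (-0.341411)) = 1.12901e-05.

S_3 ≈ 0.0198124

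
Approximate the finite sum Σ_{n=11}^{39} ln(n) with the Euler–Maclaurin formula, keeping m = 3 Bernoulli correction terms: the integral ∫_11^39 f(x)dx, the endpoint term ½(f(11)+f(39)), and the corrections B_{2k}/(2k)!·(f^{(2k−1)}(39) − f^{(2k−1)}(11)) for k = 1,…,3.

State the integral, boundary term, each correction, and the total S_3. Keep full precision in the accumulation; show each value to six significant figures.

S_3 ≈ 91.5273

The integral term ∫_11^39 ln(x) dx = 88.5021.
½[f(11) + f(39)] = ½[2.39790 + 3.66356] = 3.03073.
So far: 91.5328.
k=1: B_{2}/(2)! × [f^{(1)}(39) − f^{(1)}(11)] = 1/12 × (0.0256410 − 0.0909091) = -0.00543901.
Partial sum through k=1: 91.5273.
k=2: B_{4}/(4)! × [f^{(3)}(39) − f^{(3)}(11)] = −1/720 × (3.37160e-05 − 0.00150263) = 2.04016e-06.
Partial sum through k=2: 91.5273.
k=3: B_{6}/(6)! × [f^{(5)}(39) − f^{(5)}(11)] = 1/30240 × (2.66004e-07 − 0.000149021) = -4.91915e-09.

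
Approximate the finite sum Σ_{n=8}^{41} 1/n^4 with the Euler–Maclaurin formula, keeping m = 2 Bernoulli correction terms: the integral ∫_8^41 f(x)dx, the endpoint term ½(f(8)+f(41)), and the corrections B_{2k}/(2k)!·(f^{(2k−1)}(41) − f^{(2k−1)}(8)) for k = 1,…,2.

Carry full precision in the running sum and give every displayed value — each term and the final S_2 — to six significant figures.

Integral: ∫_8^41 1/x^4 dx = 0.000646205.
½[f(8) + f(41)] = ½[0.000244141 + 3.53887e-07] = 0.000122247.
Integral + boundary = 0.000768452.
Order-1 term: 1/12 · (-3.45256e-08 − (-0.000122070)) = 1.01696e-05.
Partial sum through k=1: 0.000778622.
Order-2 term: −1/720 · (-6.16161e-10 − (-5.72205e-05)) = -7.94720e-08.

S_2 ≈ 0.000778543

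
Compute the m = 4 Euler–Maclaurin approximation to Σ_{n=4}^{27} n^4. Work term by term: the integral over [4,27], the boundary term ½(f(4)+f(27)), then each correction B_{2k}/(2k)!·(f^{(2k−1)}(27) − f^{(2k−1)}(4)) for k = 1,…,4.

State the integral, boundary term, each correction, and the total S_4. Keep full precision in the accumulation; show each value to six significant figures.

Integral: ∫_4^27 x^4 dx = 2.86958e+06.
Endpoint term: (f(4) + f(27))/2 = (256.000 + 531441)/2 = 265848.
Running total after boundary: 3.13543e+06.
Order-1 term: 1/12 · (78732.0 − 256.000) = 6539.67.
After k=1: 3.14196e+06.
Order-2 term: −1/720 · (648.000 − 96.0000) = -0.766667.
After k=2: 3.14196e+06.
Order-3 term: 1/30240 · (0.00000 − 0.00000) = 0.00000.
After k=3: 3.14196e+06.
Order-4 term: −1/1209600 · (0.00000 − 0.00000) = 0.00000.

S_4 ≈ 3.14196e+06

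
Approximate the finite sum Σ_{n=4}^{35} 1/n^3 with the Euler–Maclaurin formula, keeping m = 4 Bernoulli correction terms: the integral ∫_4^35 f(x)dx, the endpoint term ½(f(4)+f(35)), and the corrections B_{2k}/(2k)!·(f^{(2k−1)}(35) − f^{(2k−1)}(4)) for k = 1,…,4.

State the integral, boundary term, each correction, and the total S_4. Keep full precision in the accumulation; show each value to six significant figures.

∫_4^35 1/x^3 dx evaluates to 0.0308418.
Boundary: ½(f(4) + f(35)) = ½(0.0156250 + 2.33236e-05) = 0.00782416.
Running total after boundary: 0.0386660.
k=1: B_{2}/(2)! × [f^{(1)}(35) − f^{(1)}(4)] = 1/12 × (-1.99917e-06 − (-0.0117188)) = 0.000976396.
Partial sum through k=1: 0.0396424.
k=2: B_{4}/(4)! × [f^{(3)}(35) − f^{(3)}(4)] = −1/720 × (-3.26395e-08 − (-0.0146484)) = -2.03450e-05.
Partial sum through k=2: 0.0396220.
k=3: B_{6}/(6)! × [f^{(5)}(35) − f^{(5)}(4)] = 1/30240 × (-1.11907e-09 − (-0.0384521)) = 1.27157e-06.
Partial sum through k=3: 0.0396233.
k=4: B_{8}/(8)! × [f^{(7)}(35) − f^{(7)}(4)] = −1/1209600 × (-6.57737e-11 − (-0.173035)) = -1.43051e-07.

S_4 ≈ 0.0396232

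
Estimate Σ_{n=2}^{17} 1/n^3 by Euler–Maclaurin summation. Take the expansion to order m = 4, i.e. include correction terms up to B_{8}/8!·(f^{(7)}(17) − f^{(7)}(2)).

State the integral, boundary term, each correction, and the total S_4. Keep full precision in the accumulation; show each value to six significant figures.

S_4 ≈ 0.200371

The integral term ∫_2^17 1/x^3 dx = 0.123270.
Boundary: ½(f(2) + f(17)) = ½(0.125000 + 0.000203542) = 0.0626018.
Running total after boundary: 0.185872.
Order-1 term: 1/12 · (-3.59191e-05 − (-0.187500)) = 0.0156220.
Partial sum through k=1: 0.201494.
Order-2 term: −1/720 · (-2.48575e-06 − (-0.937500)) = -0.00130208.
Partial sum through k=2: 0.200192.
Order-3 term: 1/30240 · (-3.61251e-07 − (-9.84375)) = 0.000325521.
Partial sum through k=3: 0.200517.
Order-4 term: −1/1209600 · (-9.00003e-08 − (-177.188)) = -0.000146484.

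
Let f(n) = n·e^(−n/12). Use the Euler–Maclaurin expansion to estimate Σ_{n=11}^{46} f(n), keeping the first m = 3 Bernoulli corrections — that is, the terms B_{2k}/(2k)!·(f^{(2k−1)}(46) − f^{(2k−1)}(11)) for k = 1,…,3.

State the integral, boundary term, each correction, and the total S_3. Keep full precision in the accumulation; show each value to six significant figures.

∫_11^46 x·e^(−x/12) dx evaluates to 95.2989.
Endpoint term: (f(11) + f(46))/2 = (4.39835 + 0.995319)/2 = 2.69683.
So far: 97.9957.
Order-1 term: 1/12 · (-0.0613059 − 0.0333208) = -0.00788556.
After k=1: 97.9878.
Order-2 term: −1/720 · (-0.000125216 − 0.00578486) = 8.20844e-06.
After k=2: 97.9878.
Order-3 term: 1/30240 · (1.21738e-06 − 7.87384e-05) = -2.56353e-09.

S_3 ≈ 97.9878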